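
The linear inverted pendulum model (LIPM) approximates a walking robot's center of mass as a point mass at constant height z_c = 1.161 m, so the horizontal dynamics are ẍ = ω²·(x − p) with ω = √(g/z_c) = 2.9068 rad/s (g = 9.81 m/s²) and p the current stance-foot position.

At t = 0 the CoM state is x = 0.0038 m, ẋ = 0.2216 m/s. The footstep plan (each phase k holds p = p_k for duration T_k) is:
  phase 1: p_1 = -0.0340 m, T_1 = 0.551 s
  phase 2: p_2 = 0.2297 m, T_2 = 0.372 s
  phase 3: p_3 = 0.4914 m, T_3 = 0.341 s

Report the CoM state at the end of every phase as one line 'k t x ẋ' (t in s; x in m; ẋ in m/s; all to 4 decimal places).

1 0.5510 0.2450 0.8335
2 0.9230 0.6290 1.4282
3 1.2640 1.2731 2.6538

phase 1: p=-0.0340, T=0.551, ωT=1.601647, cosh=2.581380, sinh=2.379816; start (x,ẋ)=(0.003800, 0.221600) → end (x,ẋ)=(0.245002, 0.833521)
phase 2: p=0.2297, T=0.372, ωT=1.081330, cosh=1.643871, sinh=1.304727; start (x,ẋ)=(0.245002, 0.833521) → end (x,ẋ)=(0.628982, 1.428233)
phase 3: p=0.4914, T=0.341, ωT=0.991219, cosh=1.532820, sinh=1.161696; start (x,ẋ)=(0.628982, 1.428233) → end (x,ẋ)=(1.273079, 2.653815)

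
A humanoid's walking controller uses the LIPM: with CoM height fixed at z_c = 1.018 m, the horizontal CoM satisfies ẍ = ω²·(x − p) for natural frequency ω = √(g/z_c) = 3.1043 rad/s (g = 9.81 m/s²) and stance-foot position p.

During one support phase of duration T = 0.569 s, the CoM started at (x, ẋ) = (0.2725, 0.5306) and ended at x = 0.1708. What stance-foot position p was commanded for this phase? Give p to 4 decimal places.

p = 0.5645

ωT = 3.1043·0.569 = 1.766347; cosh(ωT) = 3.010200, sinh(ωT) = 2.839244
x(T) = p + (x₀−p)·cosh(ωT) + (ẋ₀/ω)·sinh(ωT) ⇒ p·(1 − cosh) = x(T) − x₀·cosh − (ẋ₀/ω)·sinh
numerator   = 0.1708 − (0.2725)·3.010200 − (0.5306/3.1043)·2.839244 = -1.134775
denominator = 1 − 3.010200 = -2.010200
p = -1.134775 / -2.010200 = 0.5645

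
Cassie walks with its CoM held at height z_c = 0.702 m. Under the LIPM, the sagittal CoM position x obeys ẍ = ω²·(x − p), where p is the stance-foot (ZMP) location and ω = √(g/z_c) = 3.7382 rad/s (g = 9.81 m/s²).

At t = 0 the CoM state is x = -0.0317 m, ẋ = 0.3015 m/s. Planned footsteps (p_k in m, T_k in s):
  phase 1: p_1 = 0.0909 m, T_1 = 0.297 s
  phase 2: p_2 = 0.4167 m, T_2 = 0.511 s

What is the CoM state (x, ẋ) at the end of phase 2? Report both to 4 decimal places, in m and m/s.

x = -1.1427, ẋ = -5.6118

phase 1: p=0.0909, T=0.297, ωT=1.110245, cosh=1.682291, sinh=1.352813; start (x,ẋ)=(-0.031700, 0.301500) → end (x,ẋ)=(-0.006239, -0.112788)
phase 2: p=0.4167, T=0.511, ωT=1.910220, cosh=3.451312, sinh=3.303264; start (x,ẋ)=(-0.006239, -0.112788) → end (x,ẋ)=(-1.142661, -5.611832)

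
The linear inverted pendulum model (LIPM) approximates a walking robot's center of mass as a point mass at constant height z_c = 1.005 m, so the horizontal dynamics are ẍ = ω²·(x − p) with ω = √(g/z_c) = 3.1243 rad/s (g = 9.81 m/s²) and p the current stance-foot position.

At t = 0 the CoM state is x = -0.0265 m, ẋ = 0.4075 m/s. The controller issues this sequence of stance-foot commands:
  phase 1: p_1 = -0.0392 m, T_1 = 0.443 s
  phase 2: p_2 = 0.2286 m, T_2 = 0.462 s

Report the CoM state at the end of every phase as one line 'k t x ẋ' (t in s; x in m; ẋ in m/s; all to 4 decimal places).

phase 1: p=-0.0392, T=0.443, ωT=1.384065, cosh=2.120825, sinh=1.870267; start (x,ẋ)=(-0.026500, 0.407500) → end (x,ẋ)=(0.231672, 0.938446)
phase 2: p=0.2286, T=0.462, ωT=1.443427, cosh=2.235650, sinh=1.999533; start (x,ẋ)=(0.231672, 0.938446) → end (x,ẋ)=(0.836067, 2.117227)

1 0.4430 0.2317 0.9384
2 0.9050 0.8361 2.1172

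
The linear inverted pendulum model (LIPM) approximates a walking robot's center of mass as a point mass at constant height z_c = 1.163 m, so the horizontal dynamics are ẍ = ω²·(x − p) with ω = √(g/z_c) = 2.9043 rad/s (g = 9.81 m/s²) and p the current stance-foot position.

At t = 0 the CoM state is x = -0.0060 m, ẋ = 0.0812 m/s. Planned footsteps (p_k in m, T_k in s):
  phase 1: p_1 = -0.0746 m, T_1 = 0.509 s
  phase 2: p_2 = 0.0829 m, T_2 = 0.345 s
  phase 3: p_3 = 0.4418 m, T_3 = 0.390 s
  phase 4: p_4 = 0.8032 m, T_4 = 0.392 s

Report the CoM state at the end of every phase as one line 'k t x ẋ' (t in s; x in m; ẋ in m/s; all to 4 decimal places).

phase 1: p=-0.0746, T=0.509, ωT=1.478289, cosh=2.306731, sinh=2.078703; start (x,ẋ)=(-0.006000, 0.081200) → end (x,ẋ)=(0.141759, 0.601457)
phase 2: p=0.0829, T=0.345, ωT=1.001983, cosh=1.545415, sinh=1.178264; start (x,ẋ)=(0.141759, 0.601457) → end (x,ẋ)=(0.417871, 1.130919)
phase 3: p=0.4418, T=0.390, ωT=1.132677, cosh=1.713062, sinh=1.390893; start (x,ẋ)=(0.417871, 1.130919) → end (x,ẋ)=(0.942414, 1.840671)
phase 4: p=0.8032, T=0.392, ωT=1.138486, cosh=1.721170, sinh=1.400867; start (x,ẋ)=(0.942414, 1.840671) → end (x,ẋ)=(1.930645, 3.734506)

1 0.5090 0.1418 0.6015
2 0.8540 0.4179 1.1309
3 1.2440 0.9424 1.8407
4 1.6360 1.9306 3.7345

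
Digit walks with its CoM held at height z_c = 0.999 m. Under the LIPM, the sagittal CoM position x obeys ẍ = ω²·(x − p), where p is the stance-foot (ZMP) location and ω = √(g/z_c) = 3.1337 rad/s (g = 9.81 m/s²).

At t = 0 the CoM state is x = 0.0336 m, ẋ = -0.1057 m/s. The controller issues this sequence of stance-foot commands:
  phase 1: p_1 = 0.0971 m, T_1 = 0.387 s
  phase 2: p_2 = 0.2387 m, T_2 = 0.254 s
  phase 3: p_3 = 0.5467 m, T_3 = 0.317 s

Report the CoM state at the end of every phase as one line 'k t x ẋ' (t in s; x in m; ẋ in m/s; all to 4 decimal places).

1 0.3870 -0.0708 -0.4984
2 0.6410 -0.3145 -1.5210
3 0.9580 -1.3410 -5.4794

phase 1: p=0.0971, T=0.387, ωT=1.212742, cosh=1.830036, sinh=1.532656; start (x,ẋ)=(0.033600, -0.105700) → end (x,ẋ)=(-0.070804, -0.498418)
phase 2: p=0.2387, T=0.254, ωT=0.795960, cosh=1.333858, sinh=0.882710; start (x,ẋ)=(-0.070804, -0.498418) → end (x,ẋ)=(-0.314530, -1.520952)
phase 3: p=0.5467, T=0.317, ωT=0.993383, cosh=1.535338, sinh=1.165016; start (x,ẋ)=(-0.314530, -1.520952) → end (x,ẋ)=(-1.341024, -5.479364)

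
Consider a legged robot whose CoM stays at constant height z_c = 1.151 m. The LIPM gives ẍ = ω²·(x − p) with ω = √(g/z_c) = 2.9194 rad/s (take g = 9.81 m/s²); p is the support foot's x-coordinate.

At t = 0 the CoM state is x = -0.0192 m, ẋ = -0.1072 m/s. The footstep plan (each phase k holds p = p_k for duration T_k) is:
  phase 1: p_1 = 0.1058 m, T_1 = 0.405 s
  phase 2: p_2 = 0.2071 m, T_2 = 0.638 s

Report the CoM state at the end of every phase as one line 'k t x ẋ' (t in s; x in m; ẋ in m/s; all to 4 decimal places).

phase 1: p=0.1058, T=0.405, ωT=1.182357, cosh=1.784305, sinh=1.477749; start (x,ẋ)=(-0.019200, -0.107200) → end (x,ẋ)=(-0.171501, -0.730545)
phase 2: p=0.2071, T=0.638, ωT=1.862577, cosh=3.297793, sinh=3.142521; start (x,ẋ)=(-0.171501, -0.730545) → end (x,ẋ)=(-1.827825, -5.882574)

1 0.4050 -0.1715 -0.7305
2 1.0430 -1.8278 -5.8826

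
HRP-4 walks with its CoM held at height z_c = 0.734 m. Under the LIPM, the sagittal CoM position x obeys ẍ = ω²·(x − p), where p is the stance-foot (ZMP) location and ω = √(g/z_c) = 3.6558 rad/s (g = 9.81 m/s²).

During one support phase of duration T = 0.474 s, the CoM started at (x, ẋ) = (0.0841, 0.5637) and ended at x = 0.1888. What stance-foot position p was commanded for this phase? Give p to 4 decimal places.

ωT = 3.6558·0.474 = 1.732849; cosh(ωT) = 2.916764, sinh(ωT) = 2.739984
x(T) = p + (x₀−p)·cosh(ωT) + (ẋ₀/ω)·sinh(ωT) ⇒ p·(1 − cosh) = x(T) − x₀·cosh − (ẋ₀/ω)·sinh
numerator   = 0.1888 − (0.0841)·2.916764 − (0.5637/3.6558)·2.739984 = -0.478987
denominator = 1 − 2.916764 = -1.916764
p = -0.478987 / -1.916764 = 0.2499

p = 0.2499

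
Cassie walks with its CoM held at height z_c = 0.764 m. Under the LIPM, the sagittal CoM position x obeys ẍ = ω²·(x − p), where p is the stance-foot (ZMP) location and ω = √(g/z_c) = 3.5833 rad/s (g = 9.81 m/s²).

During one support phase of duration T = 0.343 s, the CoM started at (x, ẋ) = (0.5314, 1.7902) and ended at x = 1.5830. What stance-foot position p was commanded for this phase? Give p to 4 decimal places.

p = 0.2147

ωT = 3.5833·0.343 = 1.229072; cosh(ωT) = 1.855310, sinh(ωT) = 1.562746
x(T) = p + (x₀−p)·cosh(ωT) + (ẋ₀/ω)·sinh(ωT) ⇒ p·(1 − cosh) = x(T) − x₀·cosh − (ẋ₀/ω)·sinh
numerator   = 1.5830 − (0.5314)·1.855310 − (1.7902/3.5833)·1.562746 = -0.183652
denominator = 1 − 1.855310 = -0.855310
p = -0.183652 / -0.855310 = 0.2147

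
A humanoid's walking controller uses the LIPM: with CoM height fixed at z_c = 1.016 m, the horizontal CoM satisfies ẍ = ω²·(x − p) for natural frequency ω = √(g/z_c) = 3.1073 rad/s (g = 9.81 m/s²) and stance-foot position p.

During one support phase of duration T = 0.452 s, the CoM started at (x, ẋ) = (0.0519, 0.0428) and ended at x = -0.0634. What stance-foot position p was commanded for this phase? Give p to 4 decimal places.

p = 0.1741

ωT = 3.1073·0.452 = 1.404500; cosh(ωT) = 2.159489, sinh(ωT) = 1.913999
x(T) = p + (x₀−p)·cosh(ωT) + (ẋ₀/ω)·sinh(ωT) ⇒ p·(1 − cosh) = x(T) − x₀·cosh − (ẋ₀/ω)·sinh
numerator   = -0.0634 − (0.0519)·2.159489 − (0.0428/3.1073)·1.913999 = -0.201841
denominator = 1 − 2.159489 = -1.159489
p = -0.201841 / -1.159489 = 0.1741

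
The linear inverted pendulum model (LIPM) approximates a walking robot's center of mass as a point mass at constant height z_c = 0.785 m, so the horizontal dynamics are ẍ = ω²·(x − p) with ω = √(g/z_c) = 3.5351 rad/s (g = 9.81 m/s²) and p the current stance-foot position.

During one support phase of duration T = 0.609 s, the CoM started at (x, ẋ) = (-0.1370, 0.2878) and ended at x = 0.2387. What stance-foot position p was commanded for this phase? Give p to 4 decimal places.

p = -0.1459

ωT = 3.5351·0.609 = 2.152876; cosh(ωT) = 4.362866, sinh(ωT) = 4.246717
x(T) = p + (x₀−p)·cosh(ωT) + (ẋ₀/ω)·sinh(ωT) ⇒ p·(1 − cosh) = x(T) − x₀·cosh − (ẋ₀/ω)·sinh
numerator   = 0.2387 − (-0.1370)·4.362866 − (0.2878/3.5351)·4.246717 = 0.490678
denominator = 1 − 4.362866 = -3.362866
p = 0.490678 / -3.362866 = -0.1459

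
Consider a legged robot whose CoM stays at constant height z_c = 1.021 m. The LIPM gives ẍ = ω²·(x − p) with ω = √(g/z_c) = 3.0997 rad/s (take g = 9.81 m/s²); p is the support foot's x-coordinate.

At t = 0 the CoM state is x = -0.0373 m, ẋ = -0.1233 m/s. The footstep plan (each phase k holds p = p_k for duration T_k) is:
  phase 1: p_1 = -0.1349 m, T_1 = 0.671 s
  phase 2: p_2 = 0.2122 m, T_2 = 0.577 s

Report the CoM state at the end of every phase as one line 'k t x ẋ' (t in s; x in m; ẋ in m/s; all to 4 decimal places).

phase 1: p=-0.1349, T=0.671, ωT=2.079899, cosh=4.064300, sinh=3.939358; start (x,ẋ)=(-0.037300, -0.123300) → end (x,ẋ)=(0.105076, 0.690648)
phase 2: p=0.2122, T=0.577, ωT=1.788527, cosh=3.073921, sinh=2.906715; start (x,ẋ)=(0.105076, 0.690648) → end (x,ẋ)=(0.530558, 1.157816)

1 0.6710 0.1051 0.6906
2 1.2480 0.5306 1.1578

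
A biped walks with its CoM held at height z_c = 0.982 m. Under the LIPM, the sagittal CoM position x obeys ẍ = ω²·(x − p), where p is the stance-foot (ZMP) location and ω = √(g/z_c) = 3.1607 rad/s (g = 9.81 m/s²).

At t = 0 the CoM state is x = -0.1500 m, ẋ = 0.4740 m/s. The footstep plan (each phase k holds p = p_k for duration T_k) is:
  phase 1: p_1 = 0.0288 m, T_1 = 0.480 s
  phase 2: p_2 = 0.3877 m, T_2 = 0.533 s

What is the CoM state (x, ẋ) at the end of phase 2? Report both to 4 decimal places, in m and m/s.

x = -0.9739, ẋ = -4.0510

phase 1: p=0.0288, T=0.480, ωT=1.517136, cosh=2.389244, sinh=2.169905; start (x,ẋ)=(-0.150000, 0.474000) → end (x,ẋ)=(-0.072983, -0.093784)
phase 2: p=0.3877, T=0.533, ωT=1.684653, cosh=2.788045, sinh=2.602536; start (x,ẋ)=(-0.072983, -0.093784) → end (x,ẋ)=(-0.973927, -4.050977)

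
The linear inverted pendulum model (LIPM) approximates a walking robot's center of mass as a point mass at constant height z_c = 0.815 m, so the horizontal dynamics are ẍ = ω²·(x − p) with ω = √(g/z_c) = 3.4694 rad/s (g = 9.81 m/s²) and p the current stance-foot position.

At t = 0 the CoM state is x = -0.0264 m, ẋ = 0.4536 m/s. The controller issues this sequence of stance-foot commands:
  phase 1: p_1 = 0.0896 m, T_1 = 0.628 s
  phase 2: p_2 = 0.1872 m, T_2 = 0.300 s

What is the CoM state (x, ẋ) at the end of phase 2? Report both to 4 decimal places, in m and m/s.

x = 0.2113, ẋ = 0.2373

phase 1: p=0.0896, T=0.628, ωT=2.178783, cosh=4.474364, sinh=4.361185; start (x,ẋ)=(-0.026400, 0.453600) → end (x,ẋ)=(0.140768, 0.274411)
phase 2: p=0.1872, T=0.300, ωT=1.040820, cosh=1.592351, sinh=1.239186; start (x,ẋ)=(0.140768, 0.274411) → end (x,ẋ)=(0.211278, 0.237339)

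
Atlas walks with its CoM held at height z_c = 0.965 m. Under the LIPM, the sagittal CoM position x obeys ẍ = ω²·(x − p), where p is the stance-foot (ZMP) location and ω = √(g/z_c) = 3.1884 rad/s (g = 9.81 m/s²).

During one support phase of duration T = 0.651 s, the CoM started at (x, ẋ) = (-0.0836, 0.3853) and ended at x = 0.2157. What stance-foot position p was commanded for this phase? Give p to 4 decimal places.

p = -0.0263

ωT = 3.1884·0.651 = 2.075648; cosh(ωT) = 4.047594, sinh(ωT) = 3.922119
x(T) = p + (x₀−p)·cosh(ωT) + (ẋ₀/ω)·sinh(ωT) ⇒ p·(1 − cosh) = x(T) − x₀·cosh − (ẋ₀/ω)·sinh
numerator   = 0.2157 − (-0.0836)·4.047594 − (0.3853/3.1884)·3.922119 = 0.080113
denominator = 1 − 4.047594 = -3.047594
p = 0.080113 / -3.047594 = -0.0263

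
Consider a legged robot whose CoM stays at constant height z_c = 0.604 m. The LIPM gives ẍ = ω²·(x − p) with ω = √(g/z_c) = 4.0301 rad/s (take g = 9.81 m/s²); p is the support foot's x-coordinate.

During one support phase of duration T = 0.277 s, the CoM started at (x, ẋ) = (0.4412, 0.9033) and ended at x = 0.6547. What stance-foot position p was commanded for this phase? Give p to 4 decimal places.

ωT = 4.0301·0.277 = 1.116338; cosh(ωT) = 1.690564, sinh(ωT) = 1.363087
x(T) = p + (x₀−p)·cosh(ωT) + (ẋ₀/ω)·sinh(ωT) ⇒ p·(1 − cosh) = x(T) − x₀·cosh − (ẋ₀/ω)·sinh
numerator   = 0.6547 − (0.4412)·1.690564 − (0.9033/4.0301)·1.363087 = -0.396697
denominator = 1 − 1.690564 = -0.690564
p = -0.396697 / -0.690564 = 0.5745

p = 0.5745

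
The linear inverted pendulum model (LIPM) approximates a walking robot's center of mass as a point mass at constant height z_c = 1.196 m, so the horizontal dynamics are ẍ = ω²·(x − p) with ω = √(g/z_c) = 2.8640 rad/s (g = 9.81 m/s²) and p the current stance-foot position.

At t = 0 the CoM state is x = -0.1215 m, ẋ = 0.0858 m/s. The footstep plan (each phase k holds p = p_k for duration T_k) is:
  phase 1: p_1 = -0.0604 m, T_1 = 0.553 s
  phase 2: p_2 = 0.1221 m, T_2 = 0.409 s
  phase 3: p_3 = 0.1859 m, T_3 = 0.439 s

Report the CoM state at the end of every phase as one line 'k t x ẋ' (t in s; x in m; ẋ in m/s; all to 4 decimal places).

1 0.5530 -0.1456 -0.1906
2 0.9620 -0.4483 -1.4551
3 1.4010 -1.8401 -5.6998

phase 1: p=-0.0604, T=0.553, ωT=1.583792, cosh=2.539298, sinh=2.334103; start (x,ẋ)=(-0.121500, 0.085800) → end (x,ẋ)=(-0.145626, -0.190574)
phase 2: p=0.1221, T=0.409, ωT=1.171376, cosh=1.768185, sinh=1.458244; start (x,ẋ)=(-0.145626, -0.190574) → end (x,ẋ)=(-0.448322, -1.455103)
phase 3: p=0.1859, T=0.439, ωT=1.257296, cosh=1.900162, sinh=1.615740; start (x,ẋ)=(-0.448322, -1.455103) → end (x,ẋ)=(-1.840128, -5.699780)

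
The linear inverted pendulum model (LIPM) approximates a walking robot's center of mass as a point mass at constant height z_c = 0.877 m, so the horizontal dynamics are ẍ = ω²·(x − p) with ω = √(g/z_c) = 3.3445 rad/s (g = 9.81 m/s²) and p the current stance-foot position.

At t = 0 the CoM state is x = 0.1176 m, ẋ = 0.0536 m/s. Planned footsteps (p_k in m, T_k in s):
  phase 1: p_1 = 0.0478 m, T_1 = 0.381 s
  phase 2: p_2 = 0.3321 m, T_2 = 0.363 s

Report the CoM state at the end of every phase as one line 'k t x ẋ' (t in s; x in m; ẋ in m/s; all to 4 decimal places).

phase 1: p=0.0478, T=0.381, ωT=1.274255, cosh=1.927837, sinh=1.648198; start (x,ẋ)=(0.117600, 0.053600) → end (x,ẋ)=(0.208778, 0.488097)
phase 2: p=0.3321, T=0.363, ωT=1.214053, cosh=1.832048, sinh=1.535057; start (x,ẋ)=(0.208778, 0.488097) → end (x,ẋ)=(0.330194, 0.261081)

1 0.3810 0.2088 0.4881
2 0.7440 0.3302 0.2611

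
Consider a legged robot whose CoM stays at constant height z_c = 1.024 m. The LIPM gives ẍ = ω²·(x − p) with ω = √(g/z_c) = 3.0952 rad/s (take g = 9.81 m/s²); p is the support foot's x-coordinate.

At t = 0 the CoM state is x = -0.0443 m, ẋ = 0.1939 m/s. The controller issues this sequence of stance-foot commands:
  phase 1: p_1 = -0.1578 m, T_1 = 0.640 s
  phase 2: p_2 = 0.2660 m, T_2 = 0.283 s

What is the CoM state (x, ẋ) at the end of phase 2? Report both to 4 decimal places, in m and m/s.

phase 1: p=-0.1578, T=0.640, ωT=1.980928, cosh=3.693704, sinh=3.555763; start (x,ẋ)=(-0.044300, 0.193900) → end (x,ẋ)=(0.484188, 1.965367)
phase 2: p=0.2660, T=0.283, ωT=0.875942, cosh=1.408802, sinh=0.992333; start (x,ẋ)=(0.484188, 1.965367) → end (x,ẋ)=(1.203487, 3.438970)

x = 1.2035, ẋ = 3.4390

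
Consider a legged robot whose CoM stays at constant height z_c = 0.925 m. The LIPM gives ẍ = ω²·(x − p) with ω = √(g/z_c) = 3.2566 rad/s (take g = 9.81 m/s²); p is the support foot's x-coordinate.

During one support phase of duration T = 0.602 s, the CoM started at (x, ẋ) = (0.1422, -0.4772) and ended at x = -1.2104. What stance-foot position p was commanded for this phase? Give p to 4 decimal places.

p = 0.4636

ωT = 3.2566·0.602 = 1.960473; cosh(ωT) = 3.621740, sinh(ωT) = 3.480948
x(T) = p + (x₀−p)·cosh(ωT) + (ẋ₀/ω)·sinh(ωT) ⇒ p·(1 − cosh) = x(T) − x₀·cosh − (ẋ₀/ω)·sinh
numerator   = -1.2104 − (0.1422)·3.621740 − (-0.4772/3.2566)·3.480948 = -1.215337
denominator = 1 − 3.621740 = -2.621740
p = -1.215337 / -2.621740 = 0.4636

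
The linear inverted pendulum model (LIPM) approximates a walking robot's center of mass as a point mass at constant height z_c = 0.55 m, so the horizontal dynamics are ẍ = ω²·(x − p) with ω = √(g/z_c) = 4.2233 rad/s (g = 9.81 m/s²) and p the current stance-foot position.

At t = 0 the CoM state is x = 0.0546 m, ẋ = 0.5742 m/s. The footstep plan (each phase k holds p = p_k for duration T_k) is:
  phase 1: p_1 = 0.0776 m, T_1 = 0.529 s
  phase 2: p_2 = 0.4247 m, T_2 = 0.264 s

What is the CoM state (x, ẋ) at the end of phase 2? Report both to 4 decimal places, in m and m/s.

x = 1.4441, ẋ = 4.8096

phase 1: p=0.0776, T=0.529, ωT=2.234126, cosh=4.722700, sinh=4.615614; start (x,ẋ)=(0.054600, 0.574200) → end (x,ẋ)=(0.596517, 2.263432)
phase 2: p=0.4247, T=0.264, ωT=1.114951, cosh=1.688675, sinh=1.360744; start (x,ẋ)=(0.596517, 2.263432) → end (x,ẋ)=(1.444119, 4.809605)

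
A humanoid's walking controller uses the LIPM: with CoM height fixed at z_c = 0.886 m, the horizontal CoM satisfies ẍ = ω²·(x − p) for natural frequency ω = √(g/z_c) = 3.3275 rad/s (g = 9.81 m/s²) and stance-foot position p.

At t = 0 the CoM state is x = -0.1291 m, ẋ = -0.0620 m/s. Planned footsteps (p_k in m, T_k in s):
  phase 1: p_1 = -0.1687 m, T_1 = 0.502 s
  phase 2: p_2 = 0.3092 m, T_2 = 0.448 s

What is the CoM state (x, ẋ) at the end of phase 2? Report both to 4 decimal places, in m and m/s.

x = -0.5570, ẋ = -2.5324

phase 1: p=-0.1687, T=0.502, ωT=1.670405, cosh=2.751245, sinh=2.563074; start (x,ẋ)=(-0.129100, -0.062000) → end (x,ẋ)=(-0.107507, 0.167157)
phase 2: p=0.3092, T=0.448, ωT=1.490720, cosh=2.332751, sinh=2.107540; start (x,ẋ)=(-0.107507, 0.167157) → end (x,ẋ)=(-0.557003, -2.532368)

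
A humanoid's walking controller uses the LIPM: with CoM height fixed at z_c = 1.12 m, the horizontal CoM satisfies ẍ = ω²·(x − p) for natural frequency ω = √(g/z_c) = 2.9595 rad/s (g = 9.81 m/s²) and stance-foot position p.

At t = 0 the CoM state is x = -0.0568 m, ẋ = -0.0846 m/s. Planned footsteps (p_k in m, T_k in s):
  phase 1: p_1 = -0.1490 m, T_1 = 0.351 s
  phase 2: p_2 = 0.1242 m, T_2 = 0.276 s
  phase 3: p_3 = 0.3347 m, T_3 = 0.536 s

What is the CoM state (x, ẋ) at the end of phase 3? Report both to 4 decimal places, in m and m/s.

phase 1: p=-0.1490, T=0.351, ωT=1.038784, cosh=1.589832, sinh=1.235948; start (x,ẋ)=(-0.056800, -0.084600) → end (x,ẋ)=(-0.037748, 0.202748)
phase 2: p=0.1242, T=0.276, ωT=0.816822, cosh=1.352565, sinh=0.910731; start (x,ẋ)=(-0.037748, 0.202748) → end (x,ẋ)=(-0.032453, -0.162270)
phase 3: p=0.3347, T=0.536, ωT=1.586292, cosh=2.545141, sinh=2.340458; start (x,ẋ)=(-0.032453, -0.162270) → end (x,ẋ)=(-0.728085, -2.956120)

x = -0.7281, ẋ = -2.9561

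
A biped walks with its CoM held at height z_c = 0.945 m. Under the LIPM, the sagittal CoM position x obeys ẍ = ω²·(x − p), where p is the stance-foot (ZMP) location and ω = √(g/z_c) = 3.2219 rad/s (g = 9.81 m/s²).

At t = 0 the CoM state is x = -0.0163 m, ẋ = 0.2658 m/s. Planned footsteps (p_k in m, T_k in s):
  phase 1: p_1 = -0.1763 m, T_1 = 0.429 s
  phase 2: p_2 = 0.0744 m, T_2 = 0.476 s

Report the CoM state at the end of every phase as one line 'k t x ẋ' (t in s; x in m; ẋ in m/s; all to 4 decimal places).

phase 1: p=-0.1763, T=0.429, ωT=1.382195, cosh=2.117332, sinh=1.866305; start (x,ẋ)=(-0.016300, 0.265800) → end (x,ẋ)=(0.316439, 1.524874)
phase 2: p=0.0744, T=0.476, ωT=1.533624, cosh=2.425349, sinh=2.209597; start (x,ẋ)=(0.316439, 1.524874) → end (x,ẋ)=(1.707197, 5.421454)

1 0.4290 0.3164 1.5249
2 0.9050 1.7072 5.4215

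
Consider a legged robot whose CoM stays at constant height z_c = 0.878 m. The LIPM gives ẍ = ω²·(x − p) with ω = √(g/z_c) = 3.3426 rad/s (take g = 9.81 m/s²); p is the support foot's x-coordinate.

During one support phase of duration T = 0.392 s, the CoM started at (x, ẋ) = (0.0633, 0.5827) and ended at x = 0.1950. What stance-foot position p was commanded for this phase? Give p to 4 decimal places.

p = 0.2332

ωT = 3.3426·0.392 = 1.310299; cosh(ωT) = 1.988511, sinh(ωT) = 1.718772
x(T) = p + (x₀−p)·cosh(ωT) + (ẋ₀/ω)·sinh(ωT) ⇒ p·(1 − cosh) = x(T) − x₀·cosh − (ẋ₀/ω)·sinh
numerator   = 0.1950 − (0.0633)·1.988511 − (0.5827/3.3426)·1.718772 = -0.230498
denominator = 1 − 1.988511 = -0.988511
p = -0.230498 / -0.988511 = 0.2332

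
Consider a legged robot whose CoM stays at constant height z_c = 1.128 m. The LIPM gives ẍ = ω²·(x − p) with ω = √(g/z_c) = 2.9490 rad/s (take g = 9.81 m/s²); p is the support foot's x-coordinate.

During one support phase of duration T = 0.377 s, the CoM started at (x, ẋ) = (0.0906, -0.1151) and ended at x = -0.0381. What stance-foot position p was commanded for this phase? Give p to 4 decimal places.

p = 0.2014

ωT = 2.9490·0.377 = 1.111773; cosh(ωT) = 1.684359, sinh(ωT) = 1.355384
x(T) = p + (x₀−p)·cosh(ωT) + (ẋ₀/ω)·sinh(ωT) ⇒ p·(1 − cosh) = x(T) − x₀·cosh − (ẋ₀/ω)·sinh
numerator   = -0.0381 − (0.0906)·1.684359 − (-0.1151/2.9490)·1.355384 = -0.137802
denominator = 1 − 1.684359 = -0.684359
p = -0.137802 / -0.684359 = 0.2014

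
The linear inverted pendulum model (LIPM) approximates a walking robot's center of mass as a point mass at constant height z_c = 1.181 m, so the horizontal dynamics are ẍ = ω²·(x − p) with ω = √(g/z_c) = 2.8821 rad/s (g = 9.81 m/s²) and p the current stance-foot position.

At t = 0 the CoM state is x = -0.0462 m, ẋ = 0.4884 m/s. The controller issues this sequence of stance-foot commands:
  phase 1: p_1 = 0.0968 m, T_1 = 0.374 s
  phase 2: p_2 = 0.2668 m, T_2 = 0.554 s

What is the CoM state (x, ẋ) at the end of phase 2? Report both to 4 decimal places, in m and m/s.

phase 1: p=0.0968, T=0.374, ωT=1.077905, cosh=1.639413, sinh=1.299105; start (x,ẋ)=(-0.046200, 0.488400) → end (x,ẋ)=(0.082510, 0.265276)
phase 2: p=0.2668, T=0.554, ωT=1.596683, cosh=2.569600, sinh=2.367033; start (x,ẋ)=(0.082510, 0.265276) → end (x,ẋ)=(0.011116, -0.575579)

x = 0.0111, ẋ = -0.5756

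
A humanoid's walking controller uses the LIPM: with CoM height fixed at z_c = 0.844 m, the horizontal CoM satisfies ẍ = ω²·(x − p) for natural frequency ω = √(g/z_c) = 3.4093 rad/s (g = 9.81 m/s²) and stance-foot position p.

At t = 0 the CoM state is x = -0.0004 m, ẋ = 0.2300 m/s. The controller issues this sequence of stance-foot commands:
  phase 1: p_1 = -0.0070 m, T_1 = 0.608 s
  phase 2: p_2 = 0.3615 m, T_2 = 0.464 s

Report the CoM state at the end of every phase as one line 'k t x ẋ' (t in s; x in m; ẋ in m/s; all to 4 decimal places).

1 0.6080 0.2835 1.0164
2 1.0720 0.8582 1.9569

phase 1: p=-0.0070, T=0.608, ωT=2.072854, cosh=4.036651, sinh=3.910825; start (x,ẋ)=(-0.000400, 0.230000) → end (x,ẋ)=(0.283476, 1.016429)
phase 2: p=0.3615, T=0.464, ωT=1.581915, cosh=2.534922, sinh=2.329341; start (x,ẋ)=(0.283476, 1.016429) → end (x,ẋ)=(0.858171, 1.956946)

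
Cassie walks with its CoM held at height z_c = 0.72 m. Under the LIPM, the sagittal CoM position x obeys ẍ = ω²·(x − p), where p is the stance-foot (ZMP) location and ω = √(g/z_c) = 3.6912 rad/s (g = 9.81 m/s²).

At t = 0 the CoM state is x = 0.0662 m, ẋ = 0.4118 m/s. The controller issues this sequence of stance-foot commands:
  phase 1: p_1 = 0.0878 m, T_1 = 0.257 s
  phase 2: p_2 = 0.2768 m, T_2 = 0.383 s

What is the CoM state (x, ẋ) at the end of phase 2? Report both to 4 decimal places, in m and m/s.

x = 0.3366, ẋ = 0.4365

phase 1: p=0.0878, T=0.257, ωT=0.948638, cosh=1.484730, sinh=1.097462; start (x,ẋ)=(0.066200, 0.411800) → end (x,ẋ)=(0.178166, 0.523911)
phase 2: p=0.2768, T=0.383, ωT=1.413730, cosh=2.177247, sinh=1.934013; start (x,ẋ)=(0.178166, 0.523911) → end (x,ẋ)=(0.336553, 0.436550)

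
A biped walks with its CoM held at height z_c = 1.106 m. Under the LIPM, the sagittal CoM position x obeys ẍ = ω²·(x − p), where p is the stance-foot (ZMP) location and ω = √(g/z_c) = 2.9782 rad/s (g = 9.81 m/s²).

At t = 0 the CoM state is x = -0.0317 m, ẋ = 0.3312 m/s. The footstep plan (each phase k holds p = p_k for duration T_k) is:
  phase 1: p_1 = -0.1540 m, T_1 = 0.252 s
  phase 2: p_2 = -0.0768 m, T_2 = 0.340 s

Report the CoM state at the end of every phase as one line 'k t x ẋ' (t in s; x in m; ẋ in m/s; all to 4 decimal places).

phase 1: p=-0.1540, T=0.252, ωT=0.750506, cosh=1.295100, sinh=0.822972; start (x,ẋ)=(-0.031700, 0.331200) → end (x,ẋ)=(0.095912, 0.728692)
phase 2: p=-0.0768, T=0.340, ωT=1.012588, cosh=1.557997, sinh=1.194719; start (x,ẋ)=(0.095912, 0.728692) → end (x,ẋ)=(0.484603, 1.749827)

1 0.2520 0.0959 0.7287
2 0.5920 0.4846 1.7498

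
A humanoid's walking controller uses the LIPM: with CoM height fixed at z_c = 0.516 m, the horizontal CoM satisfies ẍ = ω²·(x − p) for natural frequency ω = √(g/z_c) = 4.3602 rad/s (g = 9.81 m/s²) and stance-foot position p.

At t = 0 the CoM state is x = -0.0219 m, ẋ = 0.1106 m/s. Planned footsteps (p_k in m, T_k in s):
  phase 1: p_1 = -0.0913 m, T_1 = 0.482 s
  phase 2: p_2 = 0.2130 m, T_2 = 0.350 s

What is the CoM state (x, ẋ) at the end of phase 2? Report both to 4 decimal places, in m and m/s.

phase 1: p=-0.0913, T=0.482, ωT=2.101616, cosh=4.150820, sinh=4.028561; start (x,ẋ)=(-0.021900, 0.110600) → end (x,ẋ)=(0.298955, 1.678115)
phase 2: p=0.2130, T=0.350, ωT=1.526070, cosh=2.408726, sinh=2.191337; start (x,ẋ)=(0.298955, 1.678115) → end (x,ẋ)=(1.263423, 4.863385)

x = 1.2634, ẋ = 4.8634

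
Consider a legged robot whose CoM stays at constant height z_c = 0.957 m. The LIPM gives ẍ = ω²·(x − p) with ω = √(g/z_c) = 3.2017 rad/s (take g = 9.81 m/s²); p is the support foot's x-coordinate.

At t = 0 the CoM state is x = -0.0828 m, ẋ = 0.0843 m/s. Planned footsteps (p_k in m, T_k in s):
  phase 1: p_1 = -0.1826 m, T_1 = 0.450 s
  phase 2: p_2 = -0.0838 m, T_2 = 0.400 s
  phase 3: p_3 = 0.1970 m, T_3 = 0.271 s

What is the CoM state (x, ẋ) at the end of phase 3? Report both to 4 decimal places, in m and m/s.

phase 1: p=-0.1826, T=0.450, ωT=1.440765, cosh=2.230336, sinh=1.993590; start (x,ẋ)=(-0.082800, 0.084300) → end (x,ẋ)=(0.092478, 0.825028)
phase 2: p=-0.0838, T=0.400, ωT=1.280680, cosh=1.938467, sinh=1.660619; start (x,ẋ)=(0.092478, 0.825028) → end (x,ẋ)=(0.685825, 2.536528)
phase 3: p=0.1970, T=0.271, ωT=0.867661, cosh=1.400633, sinh=0.980700; start (x,ẋ)=(0.685825, 2.536528) → end (x,ẋ)=(1.658619, 5.087612)

x = 1.6586, ẋ = 5.0876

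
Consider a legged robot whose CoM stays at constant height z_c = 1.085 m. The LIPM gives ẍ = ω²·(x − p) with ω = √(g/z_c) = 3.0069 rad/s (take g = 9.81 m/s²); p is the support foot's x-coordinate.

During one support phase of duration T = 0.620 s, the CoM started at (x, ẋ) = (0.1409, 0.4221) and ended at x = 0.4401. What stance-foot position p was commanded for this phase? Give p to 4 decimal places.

ωT = 3.0069·0.620 = 1.864278; cosh(ωT) = 3.303142, sinh(ωT) = 3.148134
x(T) = p + (x₀−p)·cosh(ωT) + (ẋ₀/ω)·sinh(ωT) ⇒ p·(1 − cosh) = x(T) − x₀·cosh − (ẋ₀/ω)·sinh
numerator   = 0.4401 − (0.1409)·3.303142 − (0.4221/3.0069)·3.148134 = -0.467239
denominator = 1 − 3.303142 = -2.303142
p = -0.467239 / -2.303142 = 0.2029

p = 0.2029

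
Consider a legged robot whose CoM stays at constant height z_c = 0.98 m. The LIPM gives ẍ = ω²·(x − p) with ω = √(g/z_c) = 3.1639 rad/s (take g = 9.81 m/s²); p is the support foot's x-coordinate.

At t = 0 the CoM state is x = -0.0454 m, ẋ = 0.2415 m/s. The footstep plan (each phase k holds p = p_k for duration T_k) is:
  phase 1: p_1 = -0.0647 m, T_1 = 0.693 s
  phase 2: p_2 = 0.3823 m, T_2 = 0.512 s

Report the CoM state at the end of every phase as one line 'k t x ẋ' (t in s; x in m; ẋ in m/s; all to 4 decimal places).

phase 1: p=-0.0647, T=0.693, ωT=2.192583, cosh=4.534974, sinh=4.423346; start (x,ẋ)=(-0.045400, 0.241500) → end (x,ẋ)=(0.360458, 1.365300)
phase 2: p=0.3823, T=0.512, ωT=1.619917, cosh=2.625293, sinh=2.427377; start (x,ẋ)=(0.360458, 1.365300) → end (x,ẋ)=(1.372432, 3.416569)

1 0.6930 0.3605 1.3653
2 1.2050 1.3724 3.4166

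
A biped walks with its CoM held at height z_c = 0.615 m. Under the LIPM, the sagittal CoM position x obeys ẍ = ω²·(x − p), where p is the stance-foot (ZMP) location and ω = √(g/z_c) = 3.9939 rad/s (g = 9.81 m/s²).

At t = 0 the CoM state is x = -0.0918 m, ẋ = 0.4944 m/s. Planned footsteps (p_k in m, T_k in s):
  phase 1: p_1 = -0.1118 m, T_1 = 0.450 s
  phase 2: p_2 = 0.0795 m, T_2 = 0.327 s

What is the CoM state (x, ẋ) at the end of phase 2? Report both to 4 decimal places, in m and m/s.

phase 1: p=-0.1118, T=0.450, ωT=1.797255, cosh=3.099409, sinh=2.933655; start (x,ẋ)=(-0.091800, 0.494400) → end (x,ẋ)=(0.313342, 1.766682)
phase 2: p=0.0795, T=0.327, ωT=1.306005, cosh=1.981149, sinh=1.710249; start (x,ẋ)=(0.313342, 1.766682) → end (x,ẋ)=(1.299296, 5.097332)

x = 1.2993, ẋ = 5.0973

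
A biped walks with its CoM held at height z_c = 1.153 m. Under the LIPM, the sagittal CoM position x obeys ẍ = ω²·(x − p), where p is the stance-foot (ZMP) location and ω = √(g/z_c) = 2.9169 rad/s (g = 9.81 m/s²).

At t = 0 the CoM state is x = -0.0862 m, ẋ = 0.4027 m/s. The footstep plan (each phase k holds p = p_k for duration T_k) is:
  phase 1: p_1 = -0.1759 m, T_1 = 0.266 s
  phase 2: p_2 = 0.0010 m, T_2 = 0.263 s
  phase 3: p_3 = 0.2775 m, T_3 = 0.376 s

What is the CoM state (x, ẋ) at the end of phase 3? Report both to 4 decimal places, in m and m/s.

phase 1: p=-0.1759, T=0.266, ωT=0.775895, cosh=1.316414, sinh=0.856123; start (x,ẋ)=(-0.086200, 0.402700) → end (x,ẋ)=(0.060376, 0.754121)
phase 2: p=0.0010, T=0.263, ωT=0.767145, cosh=1.308973, sinh=0.844636; start (x,ẋ)=(0.060376, 0.754121) → end (x,ẋ)=(0.297090, 1.133411)
phase 3: p=0.2775, T=0.376, ωT=1.096754, cosh=1.664192, sinh=1.330239; start (x,ẋ)=(0.297090, 1.133411) → end (x,ẋ)=(0.826989, 1.962226)

x = 0.8270, ẋ = 1.9622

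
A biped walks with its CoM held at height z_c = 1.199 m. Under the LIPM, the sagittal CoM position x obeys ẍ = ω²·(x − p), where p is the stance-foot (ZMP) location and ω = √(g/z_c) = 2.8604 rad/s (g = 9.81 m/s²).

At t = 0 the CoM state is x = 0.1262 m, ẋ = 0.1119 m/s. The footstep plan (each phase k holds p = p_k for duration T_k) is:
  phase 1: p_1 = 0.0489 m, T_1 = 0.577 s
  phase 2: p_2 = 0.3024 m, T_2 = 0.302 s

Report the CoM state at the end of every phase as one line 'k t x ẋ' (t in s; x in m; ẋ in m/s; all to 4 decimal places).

1 0.5770 0.3558 0.8569
2 0.8790 0.6692 1.3460

phase 1: p=0.0489, T=0.577, ωT=1.650451, cosh=2.700646, sinh=2.508682; start (x,ẋ)=(0.126200, 0.111900) → end (x,ẋ)=(0.355801, 0.856894)
phase 2: p=0.3024, T=0.302, ωT=0.863841, cosh=1.396897, sinh=0.975357; start (x,ẋ)=(0.355801, 0.856894) → end (x,ẋ)=(0.669184, 1.345976)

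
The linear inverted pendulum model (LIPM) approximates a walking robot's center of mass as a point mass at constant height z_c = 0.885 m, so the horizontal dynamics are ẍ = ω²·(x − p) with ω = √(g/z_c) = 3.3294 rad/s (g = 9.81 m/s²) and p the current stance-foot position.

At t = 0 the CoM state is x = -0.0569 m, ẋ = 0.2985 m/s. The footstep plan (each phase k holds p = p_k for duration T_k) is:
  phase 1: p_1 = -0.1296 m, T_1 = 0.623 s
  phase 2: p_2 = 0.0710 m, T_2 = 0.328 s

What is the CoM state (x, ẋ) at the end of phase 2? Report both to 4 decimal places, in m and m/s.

x = 1.6635, ẋ = 5.5285

phase 1: p=-0.1296, T=0.623, ωT=2.074216, cosh=4.041981, sinh=3.916326; start (x,ẋ)=(-0.056900, 0.298500) → end (x,ẋ)=(0.515373, 2.154468)
phase 2: p=0.0710, T=0.328, ωT=1.092043, cosh=1.657944, sinh=1.322414; start (x,ẋ)=(0.515373, 2.154468) → end (x,ẋ)=(1.663485, 5.528492)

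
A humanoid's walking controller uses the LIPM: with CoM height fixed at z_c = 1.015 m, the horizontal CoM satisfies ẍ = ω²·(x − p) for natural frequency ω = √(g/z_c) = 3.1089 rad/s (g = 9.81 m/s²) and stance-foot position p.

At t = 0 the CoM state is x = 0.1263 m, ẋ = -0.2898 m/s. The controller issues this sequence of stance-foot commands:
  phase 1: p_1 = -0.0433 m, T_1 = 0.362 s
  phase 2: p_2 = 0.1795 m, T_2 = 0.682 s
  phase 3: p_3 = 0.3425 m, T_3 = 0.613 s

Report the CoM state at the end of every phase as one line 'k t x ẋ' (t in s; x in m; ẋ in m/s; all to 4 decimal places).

1 0.3620 0.1170 0.2333
2 1.0440 0.2237 0.1886
3 1.6570 0.1335 -0.5667

phase 1: p=-0.0433, T=0.362, ωT=1.125422, cosh=1.703016, sinh=1.378500; start (x,ẋ)=(0.126300, -0.289800) → end (x,ẋ)=(0.117033, 0.233307)
phase 2: p=0.1795, T=0.682, ωT=2.120270, cosh=4.226692, sinh=4.106693; start (x,ẋ)=(0.117033, 0.233307) → end (x,ẋ)=(0.223657, 0.188581)
phase 3: p=0.3425, T=0.613, ωT=1.905756, cosh=3.436599, sinh=3.287889; start (x,ẋ)=(0.223657, 0.188581) → end (x,ẋ)=(0.133523, -0.566702)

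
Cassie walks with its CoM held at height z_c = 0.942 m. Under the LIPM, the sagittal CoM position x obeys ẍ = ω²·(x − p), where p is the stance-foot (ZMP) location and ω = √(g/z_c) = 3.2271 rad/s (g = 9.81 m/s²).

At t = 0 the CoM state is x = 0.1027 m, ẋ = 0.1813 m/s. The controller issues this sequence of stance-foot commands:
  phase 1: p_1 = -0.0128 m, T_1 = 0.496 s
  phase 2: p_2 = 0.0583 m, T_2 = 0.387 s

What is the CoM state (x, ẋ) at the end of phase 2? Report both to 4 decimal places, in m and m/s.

x = 1.4092, ẋ = 4.4141

phase 1: p=-0.0128, T=0.496, ωT=1.600642, cosh=2.578989, sinh=2.377222; start (x,ẋ)=(0.102700, 0.181300) → end (x,ẋ)=(0.418627, 1.353633)
phase 2: p=0.0583, T=0.387, ωT=1.248888, cosh=1.886643, sinh=1.599820; start (x,ẋ)=(0.418627, 1.353633) → end (x,ẋ)=(1.409165, 4.414109)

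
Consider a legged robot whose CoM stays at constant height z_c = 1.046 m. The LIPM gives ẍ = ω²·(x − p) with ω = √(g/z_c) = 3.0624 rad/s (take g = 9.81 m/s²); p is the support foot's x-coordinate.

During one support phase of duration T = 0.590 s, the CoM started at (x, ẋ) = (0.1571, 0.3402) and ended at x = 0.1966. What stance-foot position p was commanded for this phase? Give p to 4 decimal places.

ωT = 3.0624·0.590 = 1.806816; cosh(ωT) = 3.127599, sinh(ωT) = 2.963423
x(T) = p + (x₀−p)·cosh(ωT) + (ẋ₀/ω)·sinh(ωT) ⇒ p·(1 − cosh) = x(T) − x₀·cosh − (ẋ₀/ω)·sinh
numerator   = 0.1966 − (0.1571)·3.127599 − (0.3402/3.0624)·2.963423 = -0.623951
denominator = 1 − 3.127599 = -2.127599
p = -0.623951 / -2.127599 = 0.2933

p = 0.2933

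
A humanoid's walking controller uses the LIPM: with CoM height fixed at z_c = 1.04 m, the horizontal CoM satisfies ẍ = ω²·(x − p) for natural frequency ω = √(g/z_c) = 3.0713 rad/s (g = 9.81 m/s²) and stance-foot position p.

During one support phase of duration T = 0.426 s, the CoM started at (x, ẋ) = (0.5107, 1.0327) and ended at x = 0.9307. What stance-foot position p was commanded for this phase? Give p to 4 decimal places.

ωT = 3.0713·0.426 = 1.308374; cosh(ωT) = 1.985205, sinh(ωT) = 1.714946
x(T) = p + (x₀−p)·cosh(ωT) + (ẋ₀/ω)·sinh(ωT) ⇒ p·(1 − cosh) = x(T) − x₀·cosh − (ẋ₀/ω)·sinh
numerator   = 0.9307 − (0.5107)·1.985205 − (1.0327/3.0713)·1.714946 = -0.659781
denominator = 1 − 1.985205 = -0.985205
p = -0.659781 / -0.985205 = 0.6697

p = 0.6697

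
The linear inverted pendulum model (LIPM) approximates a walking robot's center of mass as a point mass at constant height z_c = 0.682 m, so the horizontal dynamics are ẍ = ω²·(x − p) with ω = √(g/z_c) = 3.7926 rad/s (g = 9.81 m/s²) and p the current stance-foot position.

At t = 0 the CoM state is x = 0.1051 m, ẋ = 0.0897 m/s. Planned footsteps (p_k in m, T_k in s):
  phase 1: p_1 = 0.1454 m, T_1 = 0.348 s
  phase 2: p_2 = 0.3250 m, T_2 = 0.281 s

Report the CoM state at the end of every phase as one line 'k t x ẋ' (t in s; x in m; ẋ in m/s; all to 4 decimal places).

1 0.3480 0.1057 -0.0858
2 0.6290 -0.0600 -1.2032

phase 1: p=0.1454, T=0.348, ωT=1.319825, cosh=2.004974, sinh=1.737792; start (x,ẋ)=(0.105100, 0.089700) → end (x,ẋ)=(0.105701, -0.085761)
phase 2: p=0.3250, T=0.281, ωT=1.065721, cosh=1.623705, sinh=1.279225; start (x,ẋ)=(0.105701, -0.085761) → end (x,ẋ)=(-0.060004, -1.203201)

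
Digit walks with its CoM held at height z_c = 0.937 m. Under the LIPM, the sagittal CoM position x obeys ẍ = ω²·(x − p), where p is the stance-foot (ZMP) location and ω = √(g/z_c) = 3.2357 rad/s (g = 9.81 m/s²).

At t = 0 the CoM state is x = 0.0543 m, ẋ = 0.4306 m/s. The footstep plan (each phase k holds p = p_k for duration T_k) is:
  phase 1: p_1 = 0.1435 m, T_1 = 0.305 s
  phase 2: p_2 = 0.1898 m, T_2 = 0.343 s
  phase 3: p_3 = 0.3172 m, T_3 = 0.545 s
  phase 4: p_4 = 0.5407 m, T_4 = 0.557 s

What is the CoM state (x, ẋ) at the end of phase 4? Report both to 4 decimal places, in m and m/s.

x = 1.4209, ẋ = 2.9830

phase 1: p=0.1435, T=0.305, ωT=0.986888, cosh=1.527804, sinh=1.155070; start (x,ẋ)=(0.054300, 0.430600) → end (x,ẋ)=(0.160934, 0.324491)
phase 2: p=0.1898, T=0.343, ωT=1.109845, cosh=1.681749, sinh=1.352139; start (x,ẋ)=(0.160934, 0.324491) → end (x,ẋ)=(0.276854, 0.419421)
phase 3: p=0.3172, T=0.545, ωT=1.763457, cosh=3.002007, sinh=2.830556; start (x,ẋ)=(0.276854, 0.419421) → end (x,ẋ)=(0.562985, 0.889578)
phase 4: p=0.5407, T=0.557, ωT=1.802285, cosh=3.114204, sinh=2.949282; start (x,ẋ)=(0.562985, 0.889578) → end (x,ẋ)=(1.420933, 2.982989)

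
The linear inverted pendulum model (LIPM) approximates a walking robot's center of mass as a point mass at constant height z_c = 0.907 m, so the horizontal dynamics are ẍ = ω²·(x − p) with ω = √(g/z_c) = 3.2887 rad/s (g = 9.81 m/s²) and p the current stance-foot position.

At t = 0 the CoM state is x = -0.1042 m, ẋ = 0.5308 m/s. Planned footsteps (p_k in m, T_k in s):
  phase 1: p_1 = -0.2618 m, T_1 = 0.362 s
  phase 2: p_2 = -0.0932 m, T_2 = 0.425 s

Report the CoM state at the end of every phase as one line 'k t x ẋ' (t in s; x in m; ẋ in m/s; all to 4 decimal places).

1 0.3620 0.2622 1.7270
2 0.7870 1.6671 5.9269

phase 1: p=-0.2618, T=0.362, ωT=1.190509, cosh=1.796411, sinh=1.492345; start (x,ẋ)=(-0.104200, 0.530800) → end (x,ẋ)=(0.262181, 1.727016)
phase 2: p=-0.0932, T=0.425, ωT=1.397698, cosh=2.146520, sinh=1.899354; start (x,ẋ)=(0.262181, 1.727016) → end (x,ẋ)=(1.667051, 5.926925)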